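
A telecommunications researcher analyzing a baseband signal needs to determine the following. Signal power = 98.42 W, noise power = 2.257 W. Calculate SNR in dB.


SNR in decibels:
SNR = 10 * log10(Ps / Pn)
    = 10 * log10(98.42 / 2.257)
    = 10 * log10(43.6066)
    = 10 * 1.6396
    = 16.4 dB

16.4 dB


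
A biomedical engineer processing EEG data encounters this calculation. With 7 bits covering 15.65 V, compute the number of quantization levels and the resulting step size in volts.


Step 1 — number of quantization levels:
L = 2^N = 2^7 = 128

Step 2 — LSB step size:
delta = Vfs / L
      = 15.65 / 128
      = 0.12226563 V

Levels = 128; step size = 0.12226563 V


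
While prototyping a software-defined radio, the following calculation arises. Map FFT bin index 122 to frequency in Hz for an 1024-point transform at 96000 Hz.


Frequency of DFT bin k:
f_k = k * fs / N
    = 122 * 96000 / 1024
    = 11712000 / 1024
    = 11437.5 Hz

11437.5 Hz


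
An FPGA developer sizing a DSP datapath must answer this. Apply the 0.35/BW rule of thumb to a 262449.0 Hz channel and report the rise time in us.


Rise time from bandwidth relationship:
tr = 0.35 / BW
   = 0.35 / 262449.0
   = 1.333592431e-06 s
   = 1.3336 us

1.3336 us


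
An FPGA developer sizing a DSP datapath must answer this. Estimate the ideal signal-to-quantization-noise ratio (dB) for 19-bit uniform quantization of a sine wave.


Theoretical SNR for a full-scale sinusoid:
SNR = 6.02 * N + 1.76
    = 6.02 * 19 + 1.76
    = 114.38 + 1.76
    = 116.14 dB

116.14 dB


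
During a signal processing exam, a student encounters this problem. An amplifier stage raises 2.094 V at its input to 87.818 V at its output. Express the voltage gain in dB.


Voltage gain in dB:
G = 20 * log10(Vout / Vin)
  = 20 * log10(87.818 / 2.094)
  = 20 * log10(41.937918)
  = 20 * 1.622607
  = 32.45 dB

32.45 dB


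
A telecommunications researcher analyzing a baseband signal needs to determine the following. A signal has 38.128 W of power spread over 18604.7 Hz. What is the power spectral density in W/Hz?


Power spectral density:
PSD = P / BW
    = 38.128 / 18604.7
    = 0.00204937 W/Hz

0.00204937 W/Hz


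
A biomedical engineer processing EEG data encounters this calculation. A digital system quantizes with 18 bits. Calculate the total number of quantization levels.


Number of quantization levels = 2^N
= 2^18
= 262144

262144


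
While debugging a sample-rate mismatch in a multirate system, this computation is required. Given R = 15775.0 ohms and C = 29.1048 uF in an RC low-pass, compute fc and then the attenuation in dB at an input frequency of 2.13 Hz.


Step 1 — cutoff frequency:
fc = 1 / (2*pi*R*C)
C = 29.1048 uF = 2.91048e-05 F
fc = 1 / (2*pi*15775.0*2.91048e-05)
   = 0.346646 Hz

Step 2 — magnitude at f = 2.13 Hz:
|H(f)| = 1 / sqrt(1 + (f/fc)^2)
f/fc = 2.13 / 0.346646 = 6.144597
|H| = 1 / sqrt(1 + 37.756072) = 0.1606313
|H|_dB = 20*log10(0.1606313) = -15.88 dB

fc = 0.346646 Hz; |H(2.13 Hz)| = -15.88 dB


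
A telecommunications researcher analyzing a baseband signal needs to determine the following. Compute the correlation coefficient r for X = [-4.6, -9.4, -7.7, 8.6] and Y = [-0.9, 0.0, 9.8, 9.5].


Pearson correlation coefficient (population):
r = cov(X,Y) / (std(X) * std(Y))
Mean X = -3.275, Mean Y = 4.6
Cov(X,Y) = 17.66
Std(X) = 7.068725, Std(Y) = 5.061126
r = 0.4936

0.4936


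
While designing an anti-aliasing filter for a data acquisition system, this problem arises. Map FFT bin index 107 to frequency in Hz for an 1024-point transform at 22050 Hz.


Frequency of DFT bin k:
f_k = k * fs / N
    = 107 * 22050 / 1024
    = 2359350 / 1024
    = 2304.053 Hz

2304.053 Hz


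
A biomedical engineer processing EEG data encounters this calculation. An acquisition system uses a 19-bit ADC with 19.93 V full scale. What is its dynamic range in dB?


Dynamic range from full-scale to LSB:
V_min = V_max / 2^bits = 19.93 / 2^19
DR = 20 * log10(V_max / V_min)
   = 20 * log10(2^19)
   = 20 * 19 * log10(2)
   = 114.39 dB

114.39 dB


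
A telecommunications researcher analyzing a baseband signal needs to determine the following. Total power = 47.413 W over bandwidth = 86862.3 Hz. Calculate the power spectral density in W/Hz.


Power spectral density:
PSD = P / BW
    = 47.413 / 86862.3
    = 0.00054584 W/Hz

0.00054584 W/Hz


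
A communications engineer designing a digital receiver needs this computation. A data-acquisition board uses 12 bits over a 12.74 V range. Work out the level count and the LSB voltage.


Step 1 — number of quantization levels:
L = 2^N = 2^12 = 4096

Step 2 — LSB step size:
delta = Vfs / L
      = 12.74 / 4096
      = 0.00311035 V

Levels = 4096; step size = 0.00311035 V


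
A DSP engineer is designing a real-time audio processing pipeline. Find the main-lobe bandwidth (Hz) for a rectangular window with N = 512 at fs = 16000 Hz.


Main lobe width for a rectangular window:
Width = 2 * fs / N
      = 2 * 16000 / 512
      = 32000 / 512
      = 62.5 Hz

62.5 Hz


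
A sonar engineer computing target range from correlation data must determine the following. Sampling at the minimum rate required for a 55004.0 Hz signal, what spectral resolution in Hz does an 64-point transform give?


Step 1 — Nyquist sampling rate:
fs = 2 * fmax = 2 * 55004.0 = 110008.0 Hz

Step 2 — DFT bin spacing:
df = fs / N = 110008.0 / 64 = 1718.875 Hz

1718.875 Hz


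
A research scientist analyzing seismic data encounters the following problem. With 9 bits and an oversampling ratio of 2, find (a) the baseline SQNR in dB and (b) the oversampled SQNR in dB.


Step 1 — baseline SQNR at Nyquist:
SQNR_base = 6.02*N + 1.76
          = 6.02*9 + 1.76
          = 55.94 dB

Step 2 — oversampling processing gain:
G = 10*log10(OSR) = 10*log10(2) = 3.01 dB

Step 3 — total:
SQNR_total = 55.94 + 3.01 = 58.95 dB

Base SQNR = 55.94 dB; oversampled SQNR = 58.95 dB


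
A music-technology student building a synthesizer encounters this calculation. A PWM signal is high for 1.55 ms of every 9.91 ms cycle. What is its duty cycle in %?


Duty cycle as a percentage:
DC = (t_on / T) * 100
   = (1.55 / 9.91) * 100
   = 0.156408 * 100
   = 15.64 %

15.64 %


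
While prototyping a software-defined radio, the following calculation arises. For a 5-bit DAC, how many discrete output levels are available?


Number of quantization levels = 2^N
= 2^5
= 32

32


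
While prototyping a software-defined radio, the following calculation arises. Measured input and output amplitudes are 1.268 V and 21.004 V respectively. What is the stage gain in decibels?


Voltage gain in dB:
G = 20 * log10(Vout / Vin)
  = 20 * log10(21.004 / 1.268)
  = 20 * log10(16.564669)
  = 20 * 1.219183
  = 24.38 dB

24.38 dB


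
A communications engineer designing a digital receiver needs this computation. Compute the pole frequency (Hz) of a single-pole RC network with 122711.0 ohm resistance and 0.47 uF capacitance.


Cutoff frequency of a first-order RC filter:
fc = 1 / (2 * pi * R * C)
C = 0.47 uF = 4.7e-07 F
fc = 1 / (2 * pi * 122711.0 * 4.7e-07)
   = 1 / 0.36237749754778
   = 2.759553 Hz

2.759553 Hz


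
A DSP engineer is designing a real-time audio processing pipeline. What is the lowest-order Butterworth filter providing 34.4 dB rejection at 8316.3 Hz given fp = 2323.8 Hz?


Butterworth filter order formula:
n = log10(10^(A/10) - 1) / (2 * log10(f_stop/f_pass))
10^(34.4/10) - 1 = 2753.2287
f_stop/f_pass = 8316.3 / 2323.8 = 3.5788
n = 3.1061 -> ceil = 4

4


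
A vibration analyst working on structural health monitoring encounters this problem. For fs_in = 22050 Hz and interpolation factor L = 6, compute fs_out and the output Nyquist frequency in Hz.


Step 1 — output sample rate after interpolation by L:
fs_out = L * fs_in = 6 * 22050 = 132300 Hz

Step 2 — Nyquist frequency of the output stream:
f_Nyq = fs_out / 2 = 132300 / 2 = 66150.0 Hz

fs_out = 132300 Hz; f_Nyquist = 66150.0 Hz


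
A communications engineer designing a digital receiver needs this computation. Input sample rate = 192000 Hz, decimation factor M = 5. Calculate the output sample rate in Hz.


Decimation reduces the sample rate:
fs_out = fs_in / M
       = 192000 / 5
       = 38400.0 Hz

38400.0 Hz


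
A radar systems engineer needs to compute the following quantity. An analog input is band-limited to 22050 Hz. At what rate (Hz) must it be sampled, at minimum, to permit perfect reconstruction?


The Nyquist rate is twice the maximum frequency component.
fs_min = 2 * fmax
      = 2 * 22050
      = 44100 Hz

44100


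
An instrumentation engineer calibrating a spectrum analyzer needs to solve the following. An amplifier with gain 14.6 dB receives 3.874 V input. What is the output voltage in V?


Output voltage from dB gain:
V_out = V_in * 10^(gain_dB / 20)
      = 3.874 * 10^(14.6 / 20)
      = 3.874 * 5.370318
      = 20.8046 V

20.8046 V


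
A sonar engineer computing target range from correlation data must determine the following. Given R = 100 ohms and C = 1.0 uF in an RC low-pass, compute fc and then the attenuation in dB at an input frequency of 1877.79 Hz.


Step 1 — cutoff frequency:
fc = 1 / (2*pi*R*C)
C = 1.0 uF = 1e-06 F
fc = 1 / (2*pi*100*1e-06)
   = 1591.549 Hz

Step 2 — magnitude at f = 1877.79 Hz:
|H(f)| = 1 / sqrt(1 + (f/fc)^2)
f/fc = 1877.79 / 1591.549 = 1.179851
|H| = 1 / sqrt(1 + 1.392048) = 0.6465693
|H|_dB = 20*log10(0.6465693) = -3.79 dB

fc = 1591.549 Hz; |H(1877.79 Hz)| = -3.79 dB


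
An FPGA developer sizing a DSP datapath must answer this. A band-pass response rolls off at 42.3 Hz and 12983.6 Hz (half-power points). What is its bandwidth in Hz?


Bandwidth is the difference of -3dB frequencies:
BW = f_high - f_low
   = 12983.6 - 42.3
   = 12941.3 Hz

12941.3 Hz


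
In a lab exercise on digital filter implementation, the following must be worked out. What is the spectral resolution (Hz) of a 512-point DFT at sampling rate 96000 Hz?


DFT frequency resolution:
df = fs / N
   = 96000 / 512
   = 187.5 Hz

187.5 Hz


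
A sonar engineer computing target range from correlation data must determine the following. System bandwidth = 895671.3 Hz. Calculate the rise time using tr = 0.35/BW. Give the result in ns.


Rise time from bandwidth relationship:
tr = 0.35 / BW
   = 0.35 / 895671.3
   = 3.907683544e-07 s
   = 390.7684 ns

390.7684 ns


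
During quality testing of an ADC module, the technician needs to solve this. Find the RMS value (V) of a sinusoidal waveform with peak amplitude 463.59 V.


RMS voltage for a sinusoidal waveform:
V_rms = V_peak / sqrt(2)
      = 463.59 / 1.414214
      = 327.808 V

327.808 V


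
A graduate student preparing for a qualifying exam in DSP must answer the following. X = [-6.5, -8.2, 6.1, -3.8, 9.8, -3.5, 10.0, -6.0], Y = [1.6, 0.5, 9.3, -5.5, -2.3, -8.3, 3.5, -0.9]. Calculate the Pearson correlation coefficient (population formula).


Pearson correlation coefficient (population):
r = cov(X,Y) / (std(X) * std(Y))
Mean X = -0.2625, Mean Y = -0.2625
Cov(X,Y) = 13.686094
Std(X) = 7.11406, Std(Y) = 5.077386
r = 0.3789

0.3789


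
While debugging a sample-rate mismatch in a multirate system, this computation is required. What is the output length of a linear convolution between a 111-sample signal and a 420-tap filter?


Linear convolution output length:
L = N + M - 1
  = 111 + 420 - 1
  = 530 samples

530


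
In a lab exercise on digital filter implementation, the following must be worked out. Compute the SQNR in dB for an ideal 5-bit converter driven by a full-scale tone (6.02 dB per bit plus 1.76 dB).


Theoretical SNR for a full-scale sinusoid:
SNR = 6.02 * N + 1.76
    = 6.02 * 5 + 1.76
    = 30.1 + 1.76
    = 31.86 dB

31.86 dB


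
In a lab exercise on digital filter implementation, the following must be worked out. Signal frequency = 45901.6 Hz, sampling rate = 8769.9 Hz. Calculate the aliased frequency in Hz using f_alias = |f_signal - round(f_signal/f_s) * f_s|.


Compute the nearest integer multiple of fs to the signal:
n = round(45901.6 / 8769.9) = 5
f_alias = |45901.6 - 5 * 8769.9|
        = |45901.6 - 43849.5|
        = 2052.1 Hz

2052.1


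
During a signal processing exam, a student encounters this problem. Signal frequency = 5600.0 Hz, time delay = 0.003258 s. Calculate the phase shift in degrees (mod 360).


Phase shift from frequency and time delay:
phi = 360 * f * t_delay
    = 360 * 5600.0 * 0.003258
    = 6568.13 degrees
    mod 360 = 88.13 degrees

88.13 degrees


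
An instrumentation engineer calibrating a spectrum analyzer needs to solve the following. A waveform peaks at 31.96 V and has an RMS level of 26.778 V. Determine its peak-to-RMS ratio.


Crest factor is the ratio of peak to RMS:
CF = V_peak / V_rms
   = 31.96 / 26.778
   = 1.1935

1.1935


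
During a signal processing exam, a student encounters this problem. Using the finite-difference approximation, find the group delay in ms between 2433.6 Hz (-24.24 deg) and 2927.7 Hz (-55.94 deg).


Group delay from phase difference:
tau = -d(phi)/d(omega)
d(phi) = -31.7 deg = -0.553269 rad
d(omega) = 2*pi*(2927.7 - 2433.6) = 3104.5219 rad/s
tau = -(-0.553269) / 3104.5219
    = 0.1782 ms

0.1782 ms


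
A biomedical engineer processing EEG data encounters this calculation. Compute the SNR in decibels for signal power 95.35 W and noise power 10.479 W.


SNR in decibels:
SNR = 10 * log10(Ps / Pn)
    = 10 * log10(95.35 / 10.479)
    = 10 * log10(9.0992)
    = 10 * 0.959
    = 9.59 dB

9.59 dB


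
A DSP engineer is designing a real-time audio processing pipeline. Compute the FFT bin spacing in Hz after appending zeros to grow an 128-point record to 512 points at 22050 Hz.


Frequency resolution after zero-padding:
N_padded = 128 * 4 = 512
df = fs / N_padded
   = 22050 / 512
   = 43.0664 Hz

43.0664 Hz


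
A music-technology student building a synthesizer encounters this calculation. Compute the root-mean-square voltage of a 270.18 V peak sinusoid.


RMS voltage for a sinusoidal waveform:
V_rms = V_peak / sqrt(2)
      = 270.18 / 1.414214
      = 191.046 V

191.046 V


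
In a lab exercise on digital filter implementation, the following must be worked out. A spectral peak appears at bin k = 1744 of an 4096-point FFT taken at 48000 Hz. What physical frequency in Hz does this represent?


Frequency of DFT bin k:
f_k = k * fs / N
    = 1744 * 48000 / 4096
    = 83712000 / 4096
    = 20437.5 Hz

20437.5 Hz


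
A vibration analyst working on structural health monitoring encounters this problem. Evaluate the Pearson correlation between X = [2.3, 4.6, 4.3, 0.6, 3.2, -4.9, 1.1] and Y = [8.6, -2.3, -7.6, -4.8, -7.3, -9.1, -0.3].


Pearson correlation coefficient (population):
r = cov(X,Y) / (std(X) * std(Y))
Mean X = 1.6, Mean Y = -3.2571
Cov(X,Y) = 4.431429
Std(X) = 2.996188, Std(Y) = 5.631254
r = 0.2626

0.2626


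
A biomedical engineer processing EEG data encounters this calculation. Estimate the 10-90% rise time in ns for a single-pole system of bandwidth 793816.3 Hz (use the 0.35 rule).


Rise time from bandwidth relationship:
tr = 0.35 / BW
   = 0.35 / 793816.3
   = 4.409080539e-07 s
   = 440.9081 ns

440.9081 ns


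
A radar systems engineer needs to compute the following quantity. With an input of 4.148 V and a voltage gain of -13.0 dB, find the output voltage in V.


Output voltage from dB gain:
V_out = V_in * 10^(gain_dB / 20)
      = 4.148 * 10^(-13.0 / 20)
      = 4.148 * 0.223872
      = 0.9286 V

0.9286 V


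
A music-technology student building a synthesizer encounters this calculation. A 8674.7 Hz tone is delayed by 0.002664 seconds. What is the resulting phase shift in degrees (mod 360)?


Phase shift from frequency and time delay:
phi = 360 * f * t_delay
    = 360 * 8674.7 * 0.002664
    = 8319.38 degrees
    mod 360 = 39.38 degrees

39.38 degrees


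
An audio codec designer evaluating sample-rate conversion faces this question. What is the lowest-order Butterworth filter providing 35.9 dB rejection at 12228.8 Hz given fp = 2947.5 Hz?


Butterworth filter order formula:
n = log10(10^(A/10) - 1) / (2 * log10(f_stop/f_pass))
10^(35.9/10) - 1 = 3889.4514
f_stop/f_pass = 12228.8 / 2947.5 = 4.1489
n = 2.9048 -> ceil = 3

3


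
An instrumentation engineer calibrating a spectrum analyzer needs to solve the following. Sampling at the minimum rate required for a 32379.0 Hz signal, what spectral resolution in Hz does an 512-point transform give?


Step 1 — Nyquist sampling rate:
fs = 2 * fmax = 2 * 32379.0 = 64758.0 Hz

Step 2 — DFT bin spacing:
df = fs / N = 64758.0 / 512 = 126.4805 Hz

126.4805 Hz


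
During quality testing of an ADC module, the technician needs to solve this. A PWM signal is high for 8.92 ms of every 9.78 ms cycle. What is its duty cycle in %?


Duty cycle as a percentage:
DC = (t_on / T) * 100
   = (8.92 / 9.78) * 100
   = 0.912065 * 100
   = 91.21 %

91.21 %


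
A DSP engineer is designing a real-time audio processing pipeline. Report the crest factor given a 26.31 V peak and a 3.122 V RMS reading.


Crest factor is the ratio of peak to RMS:
CF = V_peak / V_rms
   = 26.31 / 3.122
   = 8.4273

8.4273


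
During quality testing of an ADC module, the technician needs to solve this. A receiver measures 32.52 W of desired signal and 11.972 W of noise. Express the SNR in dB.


SNR in decibels:
SNR = 10 * log10(Ps / Pn)
    = 10 * log10(32.52 / 11.972)
    = 10 * log10(2.7163)
    = 10 * 0.434
    = 4.34 dB

4.34 dB


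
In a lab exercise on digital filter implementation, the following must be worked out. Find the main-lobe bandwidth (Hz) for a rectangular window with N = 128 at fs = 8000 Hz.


Main lobe width for a rectangular window:
Width = 2 * fs / N
      = 2 * 8000 / 128
      = 16000 / 128
      = 125.0 Hz

125.0 Hz


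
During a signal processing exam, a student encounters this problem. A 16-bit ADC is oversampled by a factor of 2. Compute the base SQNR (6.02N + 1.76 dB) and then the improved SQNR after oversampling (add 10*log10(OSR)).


Step 1 — baseline SQNR at Nyquist:
SQNR_base = 6.02*N + 1.76
          = 6.02*16 + 1.76
          = 98.08 dB

Step 2 — oversampling processing gain:
G = 10*log10(OSR) = 10*log10(2) = 3.01 dB

Step 3 — total:
SQNR_total = 98.08 + 3.01 = 101.09 dB

Base SQNR = 98.08 dB; oversampled SQNR = 101.09 dB


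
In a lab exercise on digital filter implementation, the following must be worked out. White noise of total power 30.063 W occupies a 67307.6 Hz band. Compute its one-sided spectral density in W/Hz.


Power spectral density:
PSD = P / BW
    = 30.063 / 67307.6
    = 0.00044665 W/Hz

0.00044665 W/Hz


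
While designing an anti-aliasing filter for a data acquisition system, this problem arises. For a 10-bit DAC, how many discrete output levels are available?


Number of quantization levels = 2^N
= 2^10
= 1024

1024


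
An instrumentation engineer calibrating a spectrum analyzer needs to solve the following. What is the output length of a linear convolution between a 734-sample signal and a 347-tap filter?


Linear convolution output length:
L = N + M - 1
  = 734 + 347 - 1
  = 1080 samples

1080


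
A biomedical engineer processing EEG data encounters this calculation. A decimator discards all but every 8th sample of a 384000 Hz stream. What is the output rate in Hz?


Decimation reduces the sample rate:
fs_out = fs_in / M
       = 384000 / 8
       = 48000.0 Hz

48000.0 Hz


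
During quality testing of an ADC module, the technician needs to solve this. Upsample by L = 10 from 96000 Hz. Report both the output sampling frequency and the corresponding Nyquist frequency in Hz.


Step 1 — output sample rate after interpolation by L:
fs_out = L * fs_in = 10 * 96000 = 960000 Hz

Step 2 — Nyquist frequency of the output stream:
f_Nyq = fs_out / 2 = 960000 / 2 = 480000.0 Hz

fs_out = 960000 Hz; f_Nyquist = 480000.0 Hz


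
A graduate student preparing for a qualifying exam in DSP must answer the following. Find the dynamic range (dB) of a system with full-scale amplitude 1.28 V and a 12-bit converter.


Dynamic range from full-scale to LSB:
V_min = V_max / 2^bits = 1.28 / 2^12
DR = 20 * log10(V_max / V_min)
   = 20 * log10(2^12)
   = 20 * 12 * log10(2)
   = 72.25 dB

72.25 dB


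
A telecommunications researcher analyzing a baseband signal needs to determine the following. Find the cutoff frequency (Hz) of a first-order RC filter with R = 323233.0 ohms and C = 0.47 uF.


Cutoff frequency of a first-order RC filter:
fc = 1 / (2 * pi * R * C)
C = 0.47 uF = 4.7e-07 F
fc = 1 / (2 * pi * 323233.0 * 4.7e-07)
   = 1 / 0.95453843310592
   = 1.047627 Hz

1.047627 Hz


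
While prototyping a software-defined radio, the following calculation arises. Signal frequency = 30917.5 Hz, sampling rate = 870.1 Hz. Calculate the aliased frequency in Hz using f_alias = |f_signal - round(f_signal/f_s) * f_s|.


Compute the nearest integer multiple of fs to the signal:
n = round(30917.5 / 870.1) = 36
f_alias = |30917.5 - 36 * 870.1|
        = |30917.5 - 31323.6|
        = 406.1 Hz

406.1


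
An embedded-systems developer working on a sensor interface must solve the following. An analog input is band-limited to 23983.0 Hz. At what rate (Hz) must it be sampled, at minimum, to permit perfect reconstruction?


The Nyquist rate is twice the maximum frequency component.
fs_min = 2 * fmax
      = 2 * 23983.0
      = 47966.0 Hz

47966.0


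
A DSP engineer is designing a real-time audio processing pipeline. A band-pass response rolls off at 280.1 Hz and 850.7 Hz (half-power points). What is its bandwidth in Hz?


Bandwidth is the difference of -3dB frequencies:
BW = f_high - f_low
   = 850.7 - 280.1
   = 570.6 Hz

570.6 Hz


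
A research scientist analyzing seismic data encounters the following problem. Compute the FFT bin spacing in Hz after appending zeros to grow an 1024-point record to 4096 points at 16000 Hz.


Frequency resolution after zero-padding:
N_padded = 1024 * 4 = 4096
df = fs / N_padded
   = 16000 / 4096
   = 3.9062 Hz

3.9062 Hz


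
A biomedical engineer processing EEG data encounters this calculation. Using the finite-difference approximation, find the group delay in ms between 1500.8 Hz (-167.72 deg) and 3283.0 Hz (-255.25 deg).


Group delay from phase difference:
tau = -d(phi)/d(omega)
d(phi) = -87.53 deg = -1.527687 rad
d(omega) = 2*pi*(3283.0 - 1500.8) = 11197.8929 rad/s
tau = -(-1.527687) / 11197.8929
    = 0.1364 ms

0.1364 ms


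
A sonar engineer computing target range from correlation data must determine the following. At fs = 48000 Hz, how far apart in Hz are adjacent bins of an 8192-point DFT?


DFT frequency resolution:
df = fs / N
   = 48000 / 8192
   = 5.8594 Hz

5.8594 Hz


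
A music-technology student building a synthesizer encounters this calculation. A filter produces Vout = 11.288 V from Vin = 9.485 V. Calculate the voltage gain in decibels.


Voltage gain in dB:
G = 20 * log10(Vout / Vin)
  = 20 * log10(11.288 / 9.485)
  = 20 * log10(1.19009)
  = 20 * 0.07558
  = 1.51 dB

1.51 dB


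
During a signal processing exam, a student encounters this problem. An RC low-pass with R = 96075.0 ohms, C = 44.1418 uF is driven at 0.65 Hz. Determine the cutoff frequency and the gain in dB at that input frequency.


Step 1 — cutoff frequency:
fc = 1 / (2*pi*R*C)
C = 44.1418 uF = 4.41418e-05 F
fc = 1 / (2*pi*96075.0*4.41418e-05)
   = 0.0375284 Hz

Step 2 — magnitude at f = 0.65 Hz:
|H(f)| = 1 / sqrt(1 + (f/fc)^2)
f/fc = 0.65 / 0.0375284 = 17.320216
|H| = 1 / sqrt(1 + 299.989882) = 0.05764
|H|_dB = 20*log10(0.05764) = -24.79 dB

fc = 0.0375284 Hz; |H(0.65 Hz)| = -24.79 dB


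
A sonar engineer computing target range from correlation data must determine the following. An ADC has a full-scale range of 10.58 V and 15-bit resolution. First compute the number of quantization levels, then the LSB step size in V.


Step 1 — number of quantization levels:
L = 2^N = 2^15 = 32768

Step 2 — LSB step size:
delta = Vfs / L
      = 10.58 / 32768
      = 0.00032288 V

Levels = 32768; step size = 0.00032288 V


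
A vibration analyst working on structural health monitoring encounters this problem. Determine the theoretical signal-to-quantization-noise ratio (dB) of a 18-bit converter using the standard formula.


Theoretical SNR for a full-scale sinusoid:
SNR = 6.02 * N + 1.76
    = 6.02 * 18 + 1.76
    = 108.36 + 1.76
    = 110.12 dB

110.12 dB


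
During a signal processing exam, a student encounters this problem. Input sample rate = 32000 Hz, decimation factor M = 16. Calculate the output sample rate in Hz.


Decimation reduces the sample rate:
fs_out = fs_in / M
       = 32000 / 16
       = 2000.0 Hz

2000.0 Hz


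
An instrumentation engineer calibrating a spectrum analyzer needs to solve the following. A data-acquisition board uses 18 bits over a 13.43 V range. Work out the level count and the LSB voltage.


Step 1 — number of quantization levels:
L = 2^N = 2^18 = 262144

Step 2 — LSB step size:
delta = Vfs / L
      = 13.43 / 262144
      = 5.123e-05 V

Levels = 262144; step size = 5.123e-05 V


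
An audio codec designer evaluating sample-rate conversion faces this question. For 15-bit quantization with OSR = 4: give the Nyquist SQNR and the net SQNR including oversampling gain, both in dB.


Step 1 — baseline SQNR at Nyquist:
SQNR_base = 6.02*N + 1.76
          = 6.02*15 + 1.76
          = 92.06 dB

Step 2 — oversampling processing gain:
G = 10*log10(OSR) = 10*log10(4) = 6.02 dB

Step 3 — total:
SQNR_total = 92.06 + 6.02 = 98.08 dB

Base SQNR = 92.06 dB; oversampled SQNR = 98.08 dB


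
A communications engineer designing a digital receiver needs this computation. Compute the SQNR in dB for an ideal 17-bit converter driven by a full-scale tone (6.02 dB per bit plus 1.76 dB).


Theoretical SNR for a full-scale sinusoid:
SNR = 6.02 * N + 1.76
    = 6.02 * 17 + 1.76
    = 102.34 + 1.76
    = 104.1 dB

104.1 dB


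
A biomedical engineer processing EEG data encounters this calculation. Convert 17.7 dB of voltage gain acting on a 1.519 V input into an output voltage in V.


Output voltage from dB gain:
V_out = V_in * 10^(gain_dB / 20)
      = 1.519 * 10^(17.7 / 20)
      = 1.519 * 7.673615
      = 11.6562 V

11.6562 V


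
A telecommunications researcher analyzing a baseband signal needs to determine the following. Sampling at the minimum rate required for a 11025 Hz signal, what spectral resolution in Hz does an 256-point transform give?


Step 1 — Nyquist sampling rate:
fs = 2 * fmax = 2 * 11025 = 22050 Hz

Step 2 — DFT bin spacing:
df = fs / N = 22050 / 256 = 86.1328 Hz

86.1328 Hz


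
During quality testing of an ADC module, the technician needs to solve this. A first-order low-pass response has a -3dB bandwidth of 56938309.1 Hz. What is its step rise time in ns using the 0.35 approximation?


Rise time from bandwidth relationship:
tr = 0.35 / BW
   = 0.35 / 56938309.1
   = 6.147003758e-09 s
   = 6.147 ns

6.147 ns


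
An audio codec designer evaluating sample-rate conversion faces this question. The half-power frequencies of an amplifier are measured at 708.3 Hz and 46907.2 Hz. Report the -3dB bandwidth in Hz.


Bandwidth is the difference of -3dB frequencies:
BW = f_high - f_low
   = 46907.2 - 708.3
   = 46198.9 Hz

46198.9 Hz


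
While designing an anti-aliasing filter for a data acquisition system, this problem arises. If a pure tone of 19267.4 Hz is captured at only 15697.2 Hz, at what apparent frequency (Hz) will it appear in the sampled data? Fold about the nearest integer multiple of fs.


Compute the nearest integer multiple of fs to the signal:
n = round(19267.4 / 15697.2) = 1
f_alias = |19267.4 - 1 * 15697.2|
        = |19267.4 - 15697.2|
        = 3570.2 Hz

3570.2


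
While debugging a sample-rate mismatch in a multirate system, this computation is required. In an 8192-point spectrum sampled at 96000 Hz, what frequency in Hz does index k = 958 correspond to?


Frequency of DFT bin k:
f_k = k * fs / N
    = 958 * 96000 / 8192
    = 91968000 / 8192
    = 11226.562 Hz

11226.562 Hz


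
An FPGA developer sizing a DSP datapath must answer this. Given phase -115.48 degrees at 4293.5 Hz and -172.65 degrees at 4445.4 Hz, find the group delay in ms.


Group delay from phase difference:
tau = -d(phi)/d(omega)
d(phi) = -57.17 deg = -0.997805 rad
d(omega) = 2*pi*(4445.4 - 4293.5) = 954.4158 rad/s
tau = -(-0.997805) / 954.4158
    = 1.0455 ms

1.0455 ms


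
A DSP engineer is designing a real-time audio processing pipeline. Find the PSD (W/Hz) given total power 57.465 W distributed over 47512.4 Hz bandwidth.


Power spectral density:
PSD = P / BW
    = 57.465 / 47512.4
    = 0.00120947 W/Hz

0.00120947 W/Hz


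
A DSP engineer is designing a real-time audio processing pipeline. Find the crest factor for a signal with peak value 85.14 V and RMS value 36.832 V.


Crest factor is the ratio of peak to RMS:
CF = V_peak / V_rms
   = 85.14 / 36.832
   = 2.3116

2.3116


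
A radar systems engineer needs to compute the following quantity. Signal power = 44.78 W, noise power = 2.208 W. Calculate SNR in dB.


SNR in decibels:
SNR = 10 * log10(Ps / Pn)
    = 10 * log10(44.78 / 2.208)
    = 10 * log10(20.2808)
    = 10 * 1.3071
    = 13.07 dB

13.07 dB


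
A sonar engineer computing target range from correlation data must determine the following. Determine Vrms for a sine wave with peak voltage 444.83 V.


RMS voltage for a sinusoidal waveform:
V_rms = V_peak / sqrt(2)
      = 444.83 / 1.414214
      = 314.542 V

314.542 V


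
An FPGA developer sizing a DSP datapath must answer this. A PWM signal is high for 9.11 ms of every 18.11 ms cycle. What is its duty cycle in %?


Duty cycle as a percentage:
DC = (t_on / T) * 100
   = (9.11 / 18.11) * 100
   = 0.503037 * 100
   = 50.3 %

50.3 %


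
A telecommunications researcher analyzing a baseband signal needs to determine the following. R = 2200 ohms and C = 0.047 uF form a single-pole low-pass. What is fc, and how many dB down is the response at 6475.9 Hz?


Step 1 — cutoff frequency:
fc = 1 / (2*pi*R*C)
C = 0.047 uF = 4.7e-08 F
fc = 1 / (2*pi*2200*4.7e-08)
   = 1539.216 Hz

Step 2 — magnitude at f = 6475.9 Hz:
|H(f)| = 1 / sqrt(1 + (f/fc)^2)
f/fc = 6475.9 / 1539.216 = 4.207272
|H| = 1 / sqrt(1 + 17.701138) = 0.2312416
|H|_dB = 20*log10(0.2312416) = -12.72 dB

fc = 1539.216 Hz; |H(6475.9 Hz)| = -12.72 dB


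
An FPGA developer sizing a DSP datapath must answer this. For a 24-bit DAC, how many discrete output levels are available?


Number of quantization levels = 2^N
= 2^24
= 16777216

16777216


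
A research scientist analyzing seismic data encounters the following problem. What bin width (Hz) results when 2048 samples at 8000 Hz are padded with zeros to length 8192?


Frequency resolution after zero-padding:
N_padded = 2048 * 4 = 8192
df = fs / N_padded
   = 8000 / 8192
   = 0.9766 Hz

0.9766 Hz


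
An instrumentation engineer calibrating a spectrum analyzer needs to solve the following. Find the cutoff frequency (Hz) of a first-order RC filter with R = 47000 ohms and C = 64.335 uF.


Cutoff frequency of a first-order RC filter:
fc = 1 / (2 * pi * R * C)
C = 64.335 uF = 6.4335e-05 F
fc = 1 / (2 * pi * 47000 * 6.4335e-05)
   = 1 / 18.998750156658
   = 0.052635 Hz

0.052635 Hz


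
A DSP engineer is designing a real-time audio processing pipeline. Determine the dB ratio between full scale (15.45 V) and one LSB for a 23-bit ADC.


Dynamic range from full-scale to LSB:
V_min = V_max / 2^bits = 15.45 / 2^23
DR = 20 * log10(V_max / V_min)
   = 20 * log10(2^23)
   = 20 * 23 * log10(2)
   = 138.47 dB

138.47 dB


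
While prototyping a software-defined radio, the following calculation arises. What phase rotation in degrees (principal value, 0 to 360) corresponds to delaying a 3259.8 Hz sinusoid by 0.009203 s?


Phase shift from frequency and time delay:
phi = 360 * f * t_delay
    = 360 * 3259.8 * 0.009203
    = 10799.98 degrees
    mod 360 = 359.98 degrees

359.98 degrees


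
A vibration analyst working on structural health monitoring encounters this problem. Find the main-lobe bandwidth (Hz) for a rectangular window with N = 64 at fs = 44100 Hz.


Main lobe width for a rectangular window:
Width = 2 * fs / N
      = 2 * 44100 / 64
      = 88200 / 64
      = 1378.125 Hz

1378.125 Hz


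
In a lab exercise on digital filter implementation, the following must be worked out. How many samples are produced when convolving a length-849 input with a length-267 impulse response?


Linear convolution output length:
L = N + M - 1
  = 849 + 267 - 1
  = 1115 samples

1115


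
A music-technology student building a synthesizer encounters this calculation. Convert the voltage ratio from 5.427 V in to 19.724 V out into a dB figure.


Voltage gain in dB:
G = 20 * log10(Vout / Vin)
  = 20 * log10(19.724 / 5.427)
  = 20 * log10(3.63442)
  = 20 * 0.560435
  = 11.21 dB

11.21 dB


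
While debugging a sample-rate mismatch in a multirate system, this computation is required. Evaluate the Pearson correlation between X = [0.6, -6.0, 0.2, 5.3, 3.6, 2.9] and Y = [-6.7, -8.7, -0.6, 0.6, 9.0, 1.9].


Pearson correlation coefficient (population):
r = cov(X,Y) / (std(X) * std(Y))
Mean X = 1.1, Mean Y = -0.75
Cov(X,Y) = 15.683333
Std(X) = 3.619392, Std(Y) = 5.809977
r = 0.7458

0.7458


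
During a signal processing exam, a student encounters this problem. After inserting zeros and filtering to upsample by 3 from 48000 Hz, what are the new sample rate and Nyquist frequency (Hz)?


Step 1 — output sample rate after interpolation by L:
fs_out = L * fs_in = 3 * 48000 = 144000 Hz

Step 2 — Nyquist frequency of the output stream:
f_Nyq = fs_out / 2 = 144000 / 2 = 72000.0 Hz

fs_out = 144000 Hz; f_Nyquist = 72000.0 Hz


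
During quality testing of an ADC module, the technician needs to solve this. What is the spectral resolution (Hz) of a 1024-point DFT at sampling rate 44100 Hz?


DFT frequency resolution:
df = fs / N
   = 44100 / 1024
   = 43.0664 Hz

43.0664 Hz


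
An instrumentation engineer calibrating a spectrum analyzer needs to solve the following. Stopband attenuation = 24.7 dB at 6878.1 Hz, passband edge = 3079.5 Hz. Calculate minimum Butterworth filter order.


Butterworth filter order formula:
n = log10(10^(A/10) - 1) / (2 * log10(f_stop/f_pass))
10^(24.7/10) - 1 = 294.1209
f_stop/f_pass = 6878.1 / 3079.5 = 2.2335
n = 3.5367 -> ceil = 4

4


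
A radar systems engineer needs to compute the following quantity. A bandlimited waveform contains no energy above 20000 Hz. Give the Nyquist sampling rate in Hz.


The Nyquist rate is twice the maximum frequency component.
fs_min = 2 * fmax
      = 2 * 20000
      = 40000 Hz

40000


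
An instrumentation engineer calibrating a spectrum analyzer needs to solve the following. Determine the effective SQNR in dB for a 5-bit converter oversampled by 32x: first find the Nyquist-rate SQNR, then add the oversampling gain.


Step 1 — baseline SQNR at Nyquist:
SQNR_base = 6.02*N + 1.76
          = 6.02*5 + 1.76
          = 31.86 dB

Step 2 — oversampling processing gain:
G = 10*log10(OSR) = 10*log10(32) = 15.05 dB

Step 3 — total:
SQNR_total = 31.86 + 15.05 = 46.91 dB

Base SQNR = 31.86 dB; oversampled SQNR = 46.91 dB


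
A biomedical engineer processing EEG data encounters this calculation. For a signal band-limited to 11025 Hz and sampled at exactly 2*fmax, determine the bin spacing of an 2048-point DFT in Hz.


Step 1 — Nyquist sampling rate:
fs = 2 * fmax = 2 * 11025 = 22050 Hz

Step 2 — DFT bin spacing:
df = fs / N = 22050 / 2048 = 10.7666 Hz

10.7666 Hz


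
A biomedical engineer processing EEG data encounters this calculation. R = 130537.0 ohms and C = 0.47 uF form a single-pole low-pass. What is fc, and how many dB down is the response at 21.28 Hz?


Step 1 — cutoff frequency:
fc = 1 / (2*pi*R*C)
C = 0.47 uF = 4.7e-07 F
fc = 1 / (2*pi*130537.0*4.7e-07)
   = 2.59411 Hz

Step 2 — magnitude at f = 21.28 Hz:
|H(f)| = 1 / sqrt(1 + (f/fc)^2)
f/fc = 21.28 / 2.59411 = 8.203199
|H| = 1 / sqrt(1 + 67.292474) = 0.1210079
|H|_dB = 20*log10(0.1210079) = -18.34 dB

fc = 2.59411 Hz; |H(21.28 Hz)| = -18.34 dB


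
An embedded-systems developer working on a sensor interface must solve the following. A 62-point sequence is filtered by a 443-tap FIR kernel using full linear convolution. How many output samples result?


Linear convolution output length:
L = N + M - 1
  = 62 + 443 - 1
  = 504 samples

504


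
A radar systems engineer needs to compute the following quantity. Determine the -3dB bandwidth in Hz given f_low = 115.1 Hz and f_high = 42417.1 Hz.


Bandwidth is the difference of -3dB frequencies:
BW = f_high - f_low
   = 42417.1 - 115.1
   = 42302.0 Hz

42302.0 Hz


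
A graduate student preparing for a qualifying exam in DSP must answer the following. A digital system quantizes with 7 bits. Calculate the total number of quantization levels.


Number of quantization levels = 2^N
= 2^7
= 128

128


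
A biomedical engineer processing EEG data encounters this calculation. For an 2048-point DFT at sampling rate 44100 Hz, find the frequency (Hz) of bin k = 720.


Frequency of DFT bin k:
f_k = k * fs / N
    = 720 * 44100 / 2048
    = 31752000 / 2048
    = 15503.906 Hz

15503.906 Hz


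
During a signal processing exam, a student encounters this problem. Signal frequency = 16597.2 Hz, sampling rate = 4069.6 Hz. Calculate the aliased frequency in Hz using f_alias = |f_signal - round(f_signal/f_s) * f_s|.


Compute the nearest integer multiple of fs to the signal:
n = round(16597.2 / 4069.6) = 4
f_alias = |16597.2 - 4 * 4069.6|
        = |16597.2 - 16278.4|
        = 318.8 Hz

318.8


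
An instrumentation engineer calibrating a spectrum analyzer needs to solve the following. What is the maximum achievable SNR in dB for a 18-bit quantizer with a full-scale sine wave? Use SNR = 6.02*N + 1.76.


Theoretical SNR for a full-scale sinusoid:
SNR = 6.02 * N + 1.76
    = 6.02 * 18 + 1.76
    = 108.36 + 1.76
    = 110.12 dB

110.12 dB


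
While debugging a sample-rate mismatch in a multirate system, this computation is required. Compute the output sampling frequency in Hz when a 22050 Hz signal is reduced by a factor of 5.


Decimation reduces the sample rate:
fs_out = fs_in / M
       = 22050 / 5
       = 4410.0 Hz

4410.0 Hz


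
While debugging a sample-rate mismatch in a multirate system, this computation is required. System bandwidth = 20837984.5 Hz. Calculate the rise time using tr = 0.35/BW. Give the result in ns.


Rise time from bandwidth relationship:
tr = 0.35 / BW
   = 0.35 / 20837984.5
   = 1.679625014e-08 s
   = 16.7963 ns

16.7963 ns


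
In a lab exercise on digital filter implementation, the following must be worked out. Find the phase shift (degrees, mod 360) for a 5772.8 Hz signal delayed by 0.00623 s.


Phase shift from frequency and time delay:
phi = 360 * f * t_delay
    = 360 * 5772.8 * 0.00623
    = 12947.24 degrees
    mod 360 = 347.24 degrees

347.24 degrees


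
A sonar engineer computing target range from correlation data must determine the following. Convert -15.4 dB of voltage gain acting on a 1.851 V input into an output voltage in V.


Output voltage from dB gain:
V_out = V_in * 10^(gain_dB / 20)
      = 1.851 * 10^(-15.4 / 20)
      = 1.851 * 0.169824
      = 0.3143 V

0.3143 V


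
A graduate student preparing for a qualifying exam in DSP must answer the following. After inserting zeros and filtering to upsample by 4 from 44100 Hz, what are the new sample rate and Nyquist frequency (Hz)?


Step 1 — output sample rate after interpolation by L:
fs_out = L * fs_in = 4 * 44100 = 176400 Hz

Step 2 — Nyquist frequency of the output stream:
f_Nyq = fs_out / 2 = 176400 / 2 = 88200.0 Hz

fs_out = 176400 Hz; f_Nyquist = 88200.0 Hz
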